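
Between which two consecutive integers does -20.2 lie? -21 and -20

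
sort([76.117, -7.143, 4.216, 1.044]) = [-7.143, 1.044, 4.216, 76.117]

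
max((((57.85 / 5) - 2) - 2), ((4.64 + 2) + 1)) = 7.64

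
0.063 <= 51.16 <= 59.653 True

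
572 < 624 True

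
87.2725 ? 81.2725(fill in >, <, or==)>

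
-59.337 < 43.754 True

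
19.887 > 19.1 True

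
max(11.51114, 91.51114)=91.51114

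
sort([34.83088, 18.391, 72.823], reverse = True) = [72.823, 34.83088, 18.391]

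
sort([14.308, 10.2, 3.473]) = [3.473, 10.2, 14.308]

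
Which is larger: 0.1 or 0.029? 0.1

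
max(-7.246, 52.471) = 52.471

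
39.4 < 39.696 True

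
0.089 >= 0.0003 True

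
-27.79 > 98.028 False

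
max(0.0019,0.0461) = 0.0461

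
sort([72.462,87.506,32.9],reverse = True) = [87.506,72.462,32.9]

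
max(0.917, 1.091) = 1.091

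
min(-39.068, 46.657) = -39.068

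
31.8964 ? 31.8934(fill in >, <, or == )>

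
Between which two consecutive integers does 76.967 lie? 76 and 77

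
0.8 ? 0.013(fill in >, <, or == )>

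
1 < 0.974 False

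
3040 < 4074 True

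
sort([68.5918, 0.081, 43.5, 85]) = [0.081, 43.5, 68.5918, 85]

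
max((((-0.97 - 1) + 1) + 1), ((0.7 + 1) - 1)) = 0.7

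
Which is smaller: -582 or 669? -582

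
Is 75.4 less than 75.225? No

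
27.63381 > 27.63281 True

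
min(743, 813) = 743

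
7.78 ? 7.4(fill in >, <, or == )>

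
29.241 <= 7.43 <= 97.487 False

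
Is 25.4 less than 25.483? Yes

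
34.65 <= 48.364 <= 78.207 True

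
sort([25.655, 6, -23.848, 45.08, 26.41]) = [-23.848, 6, 25.655, 26.41, 45.08]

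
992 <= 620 False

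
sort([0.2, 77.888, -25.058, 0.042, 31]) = [-25.058, 0.042, 0.2, 31, 77.888]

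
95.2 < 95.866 True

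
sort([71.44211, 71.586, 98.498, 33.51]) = [33.51, 71.44211, 71.586, 98.498]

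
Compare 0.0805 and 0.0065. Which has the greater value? 0.0805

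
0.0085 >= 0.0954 False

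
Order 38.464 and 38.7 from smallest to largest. 38.464, 38.7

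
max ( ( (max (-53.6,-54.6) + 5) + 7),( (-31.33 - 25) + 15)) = -41.33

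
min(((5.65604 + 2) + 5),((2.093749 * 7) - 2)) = 12.65604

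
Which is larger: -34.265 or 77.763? 77.763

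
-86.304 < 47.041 True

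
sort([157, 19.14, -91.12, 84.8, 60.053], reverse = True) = [157, 84.8, 60.053, 19.14, -91.12]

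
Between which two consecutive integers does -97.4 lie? -98 and -97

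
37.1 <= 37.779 True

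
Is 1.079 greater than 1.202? No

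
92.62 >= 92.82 False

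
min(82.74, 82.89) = 82.74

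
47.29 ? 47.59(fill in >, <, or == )<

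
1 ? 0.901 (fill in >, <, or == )>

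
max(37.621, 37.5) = 37.621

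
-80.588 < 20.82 True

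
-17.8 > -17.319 False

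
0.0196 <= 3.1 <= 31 True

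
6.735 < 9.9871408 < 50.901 True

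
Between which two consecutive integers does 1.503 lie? 1 and 2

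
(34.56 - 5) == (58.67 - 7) False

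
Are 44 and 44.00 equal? Yes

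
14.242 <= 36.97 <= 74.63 True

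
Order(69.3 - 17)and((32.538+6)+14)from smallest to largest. (69.3 - 17), ((32.538+6)+14)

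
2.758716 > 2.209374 True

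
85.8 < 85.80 False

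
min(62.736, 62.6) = 62.6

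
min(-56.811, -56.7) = -56.811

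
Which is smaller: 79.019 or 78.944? 78.944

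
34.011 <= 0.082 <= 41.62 False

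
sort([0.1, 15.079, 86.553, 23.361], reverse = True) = [86.553, 23.361, 15.079, 0.1]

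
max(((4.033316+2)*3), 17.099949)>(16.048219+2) True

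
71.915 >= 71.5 True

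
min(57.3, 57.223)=57.223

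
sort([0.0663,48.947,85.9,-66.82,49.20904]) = [-66.82,0.0663,48.947,49.20904,85.9]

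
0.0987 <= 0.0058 False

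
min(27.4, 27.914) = 27.4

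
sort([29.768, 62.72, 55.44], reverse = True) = [62.72, 55.44, 29.768]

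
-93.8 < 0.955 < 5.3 True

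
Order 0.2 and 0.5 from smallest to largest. 0.2, 0.5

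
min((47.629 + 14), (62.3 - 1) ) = 61.3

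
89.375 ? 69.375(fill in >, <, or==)>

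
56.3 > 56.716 False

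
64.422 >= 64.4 True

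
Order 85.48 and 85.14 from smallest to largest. 85.14,85.48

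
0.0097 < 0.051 True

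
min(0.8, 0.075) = 0.075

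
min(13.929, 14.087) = 13.929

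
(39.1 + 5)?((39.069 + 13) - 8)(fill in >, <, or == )>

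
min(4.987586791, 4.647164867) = 4.647164867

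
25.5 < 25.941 True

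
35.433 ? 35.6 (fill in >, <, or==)<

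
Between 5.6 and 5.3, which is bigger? 5.6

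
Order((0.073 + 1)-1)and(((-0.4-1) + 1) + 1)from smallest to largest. ((0.073 + 1)-1), (((-0.4-1) + 1) + 1)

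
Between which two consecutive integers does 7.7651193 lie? 7 and 8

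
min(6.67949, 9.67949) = 6.67949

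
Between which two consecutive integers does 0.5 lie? 0 and 1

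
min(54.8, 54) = 54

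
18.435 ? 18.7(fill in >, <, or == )<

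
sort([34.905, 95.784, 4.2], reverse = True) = [95.784, 34.905, 4.2]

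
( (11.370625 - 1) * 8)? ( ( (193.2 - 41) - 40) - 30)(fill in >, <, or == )>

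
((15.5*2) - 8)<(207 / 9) False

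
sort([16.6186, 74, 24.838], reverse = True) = [74, 24.838, 16.6186]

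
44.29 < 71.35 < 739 True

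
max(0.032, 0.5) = 0.5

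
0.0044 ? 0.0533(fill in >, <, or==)<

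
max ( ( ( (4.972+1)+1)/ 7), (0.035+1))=1.035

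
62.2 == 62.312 False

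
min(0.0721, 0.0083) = 0.0083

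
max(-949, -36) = -36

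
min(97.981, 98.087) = 97.981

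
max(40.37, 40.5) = 40.5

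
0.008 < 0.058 True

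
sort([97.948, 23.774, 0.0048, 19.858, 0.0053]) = [0.0048, 0.0053, 19.858, 23.774, 97.948]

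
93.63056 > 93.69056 False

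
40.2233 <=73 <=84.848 True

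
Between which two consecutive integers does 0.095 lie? 0 and 1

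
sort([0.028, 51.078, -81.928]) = [-81.928, 0.028, 51.078]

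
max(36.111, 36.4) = 36.4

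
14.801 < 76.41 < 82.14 True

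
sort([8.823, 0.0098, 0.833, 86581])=[0.0098, 0.833, 8.823, 86581]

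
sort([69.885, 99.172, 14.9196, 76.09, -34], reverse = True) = [99.172, 76.09, 69.885, 14.9196, -34]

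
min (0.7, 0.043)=0.043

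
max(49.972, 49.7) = 49.972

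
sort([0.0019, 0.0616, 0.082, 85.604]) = [0.0019, 0.0616, 0.082, 85.604]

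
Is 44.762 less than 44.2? No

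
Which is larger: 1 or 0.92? 1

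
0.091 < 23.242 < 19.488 False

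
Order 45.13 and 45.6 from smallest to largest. 45.13,45.6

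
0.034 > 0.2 False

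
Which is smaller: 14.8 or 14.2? 14.2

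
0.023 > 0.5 False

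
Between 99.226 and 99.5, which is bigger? 99.5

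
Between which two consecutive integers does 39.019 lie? 39 and 40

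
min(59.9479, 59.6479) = 59.6479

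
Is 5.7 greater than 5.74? No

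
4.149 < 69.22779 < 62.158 False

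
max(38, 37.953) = 38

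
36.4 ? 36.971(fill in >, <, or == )<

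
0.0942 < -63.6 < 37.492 False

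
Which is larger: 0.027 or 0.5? 0.5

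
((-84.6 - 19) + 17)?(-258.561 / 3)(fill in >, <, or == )<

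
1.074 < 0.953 False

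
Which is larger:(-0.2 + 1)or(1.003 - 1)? (-0.2 + 1)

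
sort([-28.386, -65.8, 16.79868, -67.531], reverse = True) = [16.79868, -28.386, -65.8, -67.531]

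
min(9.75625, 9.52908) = 9.52908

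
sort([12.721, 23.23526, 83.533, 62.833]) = [12.721, 23.23526, 62.833, 83.533]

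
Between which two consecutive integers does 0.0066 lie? 0 and 1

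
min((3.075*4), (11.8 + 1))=12.3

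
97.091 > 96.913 True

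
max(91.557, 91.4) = 91.557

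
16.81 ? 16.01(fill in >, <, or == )>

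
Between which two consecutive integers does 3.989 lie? 3 and 4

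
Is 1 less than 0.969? No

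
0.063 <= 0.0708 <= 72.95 True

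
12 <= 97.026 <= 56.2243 False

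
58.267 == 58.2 False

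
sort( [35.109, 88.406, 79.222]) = [35.109, 79.222, 88.406]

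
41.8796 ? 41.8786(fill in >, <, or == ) >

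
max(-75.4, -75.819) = -75.4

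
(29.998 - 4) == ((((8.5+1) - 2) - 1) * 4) False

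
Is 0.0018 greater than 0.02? No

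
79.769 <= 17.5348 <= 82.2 False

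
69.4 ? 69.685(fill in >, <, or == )<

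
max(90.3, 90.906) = 90.906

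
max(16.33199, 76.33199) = 76.33199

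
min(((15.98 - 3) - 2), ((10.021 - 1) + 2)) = 10.98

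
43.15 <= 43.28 True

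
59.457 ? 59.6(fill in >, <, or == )<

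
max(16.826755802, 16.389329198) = 16.826755802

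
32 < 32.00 False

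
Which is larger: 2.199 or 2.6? 2.6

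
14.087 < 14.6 True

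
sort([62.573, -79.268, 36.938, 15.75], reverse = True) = [62.573, 36.938, 15.75, -79.268]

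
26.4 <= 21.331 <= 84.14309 False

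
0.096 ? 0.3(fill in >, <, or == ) <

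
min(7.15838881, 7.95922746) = 7.15838881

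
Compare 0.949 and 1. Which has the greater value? 1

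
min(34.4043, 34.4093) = 34.4043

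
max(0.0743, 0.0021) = 0.0743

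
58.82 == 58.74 False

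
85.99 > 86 False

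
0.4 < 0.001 False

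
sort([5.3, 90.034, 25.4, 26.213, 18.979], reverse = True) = [90.034, 26.213, 25.4, 18.979, 5.3]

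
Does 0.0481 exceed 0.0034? Yes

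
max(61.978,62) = 62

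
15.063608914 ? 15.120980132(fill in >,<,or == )<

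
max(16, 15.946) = 16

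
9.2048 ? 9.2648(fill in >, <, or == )<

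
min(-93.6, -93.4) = -93.6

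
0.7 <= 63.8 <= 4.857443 False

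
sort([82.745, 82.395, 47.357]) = [47.357, 82.395, 82.745]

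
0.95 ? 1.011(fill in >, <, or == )<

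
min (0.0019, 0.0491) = 0.0019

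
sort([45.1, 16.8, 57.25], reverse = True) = [57.25, 45.1, 16.8]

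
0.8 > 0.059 True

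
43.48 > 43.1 True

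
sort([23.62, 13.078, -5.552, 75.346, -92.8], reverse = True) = [75.346, 23.62, 13.078, -5.552, -92.8]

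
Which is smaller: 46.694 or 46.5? 46.5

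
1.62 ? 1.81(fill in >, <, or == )<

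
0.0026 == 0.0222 False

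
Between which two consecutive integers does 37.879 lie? 37 and 38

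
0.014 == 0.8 False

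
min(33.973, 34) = 33.973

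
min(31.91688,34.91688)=31.91688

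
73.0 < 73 False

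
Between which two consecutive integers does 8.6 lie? 8 and 9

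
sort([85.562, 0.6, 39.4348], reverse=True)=[85.562, 39.4348, 0.6]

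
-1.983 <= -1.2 True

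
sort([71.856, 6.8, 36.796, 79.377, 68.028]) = [6.8, 36.796, 68.028, 71.856, 79.377]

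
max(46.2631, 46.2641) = 46.2641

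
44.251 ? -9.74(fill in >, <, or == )>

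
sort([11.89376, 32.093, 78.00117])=[11.89376, 32.093, 78.00117]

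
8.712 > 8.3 True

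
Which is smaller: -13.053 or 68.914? -13.053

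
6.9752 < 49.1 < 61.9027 True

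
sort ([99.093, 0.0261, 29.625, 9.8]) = [0.0261, 9.8, 29.625, 99.093]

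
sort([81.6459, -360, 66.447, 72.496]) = [-360, 66.447, 72.496, 81.6459]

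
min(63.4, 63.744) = 63.4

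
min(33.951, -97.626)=-97.626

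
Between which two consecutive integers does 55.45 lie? 55 and 56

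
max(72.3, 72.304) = 72.304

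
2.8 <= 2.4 False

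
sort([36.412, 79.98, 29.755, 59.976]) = [29.755, 36.412, 59.976, 79.98]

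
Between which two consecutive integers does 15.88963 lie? 15 and 16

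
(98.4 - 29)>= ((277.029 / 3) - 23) True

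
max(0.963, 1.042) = 1.042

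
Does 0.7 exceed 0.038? Yes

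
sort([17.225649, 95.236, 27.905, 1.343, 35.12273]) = [1.343, 17.225649, 27.905, 35.12273, 95.236]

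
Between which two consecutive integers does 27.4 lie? 27 and 28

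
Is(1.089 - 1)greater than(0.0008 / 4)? Yes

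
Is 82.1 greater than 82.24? No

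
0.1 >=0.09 True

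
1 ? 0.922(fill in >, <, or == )>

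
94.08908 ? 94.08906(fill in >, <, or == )>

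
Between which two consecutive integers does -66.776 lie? -67 and -66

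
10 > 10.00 False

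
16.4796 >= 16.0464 True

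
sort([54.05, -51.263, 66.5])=[-51.263, 54.05, 66.5]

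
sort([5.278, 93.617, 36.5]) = [5.278, 36.5, 93.617]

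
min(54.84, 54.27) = 54.27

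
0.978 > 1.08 False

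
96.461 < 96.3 False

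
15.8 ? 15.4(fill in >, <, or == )>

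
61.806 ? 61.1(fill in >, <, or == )>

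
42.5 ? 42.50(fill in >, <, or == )==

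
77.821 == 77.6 False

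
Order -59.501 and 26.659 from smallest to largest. -59.501, 26.659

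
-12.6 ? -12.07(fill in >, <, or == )<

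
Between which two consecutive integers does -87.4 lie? -88 and -87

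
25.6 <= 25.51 False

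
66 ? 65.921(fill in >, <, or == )>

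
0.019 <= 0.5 True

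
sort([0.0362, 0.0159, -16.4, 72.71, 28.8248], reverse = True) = [72.71, 28.8248, 0.0362, 0.0159, -16.4]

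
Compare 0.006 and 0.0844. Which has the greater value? 0.0844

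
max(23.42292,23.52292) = 23.52292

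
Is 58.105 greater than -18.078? Yes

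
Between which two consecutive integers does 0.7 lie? 0 and 1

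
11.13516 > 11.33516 False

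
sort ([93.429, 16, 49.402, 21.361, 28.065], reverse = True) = [93.429, 49.402, 28.065, 21.361, 16]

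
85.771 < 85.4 False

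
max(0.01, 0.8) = 0.8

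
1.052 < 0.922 False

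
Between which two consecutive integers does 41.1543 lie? 41 and 42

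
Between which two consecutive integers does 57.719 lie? 57 and 58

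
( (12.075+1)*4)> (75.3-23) False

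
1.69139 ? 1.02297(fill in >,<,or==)>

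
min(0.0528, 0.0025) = 0.0025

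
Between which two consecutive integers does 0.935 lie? 0 and 1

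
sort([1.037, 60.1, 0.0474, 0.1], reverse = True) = [60.1, 1.037, 0.1, 0.0474]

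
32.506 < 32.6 True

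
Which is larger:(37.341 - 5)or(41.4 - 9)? (41.4 - 9)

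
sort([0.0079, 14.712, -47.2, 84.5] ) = [-47.2, 0.0079, 14.712, 84.5]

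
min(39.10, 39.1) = 39.10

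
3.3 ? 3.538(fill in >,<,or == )<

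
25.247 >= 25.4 False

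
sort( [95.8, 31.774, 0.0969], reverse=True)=[95.8, 31.774, 0.0969]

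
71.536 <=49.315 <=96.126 False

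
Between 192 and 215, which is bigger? 215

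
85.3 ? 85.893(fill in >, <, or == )<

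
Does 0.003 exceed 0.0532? No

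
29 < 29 False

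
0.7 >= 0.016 True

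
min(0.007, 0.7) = 0.007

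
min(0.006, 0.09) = 0.006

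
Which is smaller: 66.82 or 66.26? 66.26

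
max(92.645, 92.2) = 92.645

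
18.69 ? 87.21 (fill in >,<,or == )<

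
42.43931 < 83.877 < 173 True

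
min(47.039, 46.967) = 46.967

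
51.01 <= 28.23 False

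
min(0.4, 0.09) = 0.09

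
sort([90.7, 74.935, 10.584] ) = [10.584, 74.935, 90.7]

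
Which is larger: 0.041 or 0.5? 0.5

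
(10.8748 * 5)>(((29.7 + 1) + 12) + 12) False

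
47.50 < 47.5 False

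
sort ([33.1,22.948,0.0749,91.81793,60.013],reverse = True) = [91.81793,60.013,33.1,22.948,0.0749]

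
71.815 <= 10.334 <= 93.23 False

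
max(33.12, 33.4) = 33.4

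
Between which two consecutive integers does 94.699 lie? 94 and 95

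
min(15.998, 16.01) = 15.998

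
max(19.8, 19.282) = 19.8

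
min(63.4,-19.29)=-19.29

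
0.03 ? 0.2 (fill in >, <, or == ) <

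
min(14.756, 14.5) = 14.5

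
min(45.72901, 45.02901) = 45.02901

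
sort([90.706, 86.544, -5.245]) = [-5.245, 86.544, 90.706]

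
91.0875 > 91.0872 True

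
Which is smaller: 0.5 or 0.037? 0.037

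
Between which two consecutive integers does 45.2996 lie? 45 and 46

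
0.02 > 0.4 False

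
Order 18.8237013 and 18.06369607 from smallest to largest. 18.06369607, 18.8237013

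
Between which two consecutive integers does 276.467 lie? 276 and 277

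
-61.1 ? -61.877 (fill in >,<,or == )>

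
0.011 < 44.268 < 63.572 True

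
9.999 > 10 False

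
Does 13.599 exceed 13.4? Yes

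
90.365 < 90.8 True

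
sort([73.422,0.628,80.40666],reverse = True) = [80.40666,73.422,0.628]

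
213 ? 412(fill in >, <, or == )<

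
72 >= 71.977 True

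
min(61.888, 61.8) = 61.8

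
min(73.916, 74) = 73.916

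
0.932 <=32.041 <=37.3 True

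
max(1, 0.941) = 1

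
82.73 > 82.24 True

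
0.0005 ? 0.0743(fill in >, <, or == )<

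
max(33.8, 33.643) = 33.8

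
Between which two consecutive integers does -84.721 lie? -85 and -84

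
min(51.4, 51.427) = 51.4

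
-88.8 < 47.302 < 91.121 True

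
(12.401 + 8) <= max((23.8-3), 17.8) True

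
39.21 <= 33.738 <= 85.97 False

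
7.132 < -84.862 False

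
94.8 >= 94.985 False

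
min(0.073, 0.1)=0.073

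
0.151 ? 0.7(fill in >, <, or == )<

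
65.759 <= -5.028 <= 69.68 False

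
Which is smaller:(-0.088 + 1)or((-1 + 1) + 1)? (-0.088 + 1)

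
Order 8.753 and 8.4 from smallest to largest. 8.4, 8.753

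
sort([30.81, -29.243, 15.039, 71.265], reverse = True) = [71.265, 30.81, 15.039, -29.243]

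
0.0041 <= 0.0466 True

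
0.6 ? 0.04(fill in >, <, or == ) >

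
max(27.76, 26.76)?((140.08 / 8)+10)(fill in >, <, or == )>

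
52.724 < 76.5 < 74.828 False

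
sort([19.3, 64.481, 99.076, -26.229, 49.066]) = [-26.229, 19.3, 49.066, 64.481, 99.076]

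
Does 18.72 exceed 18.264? Yes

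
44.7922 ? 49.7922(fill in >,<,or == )<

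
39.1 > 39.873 False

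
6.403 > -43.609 True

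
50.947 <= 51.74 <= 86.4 True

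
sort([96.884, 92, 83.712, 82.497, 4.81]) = [4.81, 82.497, 83.712, 92, 96.884]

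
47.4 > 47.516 False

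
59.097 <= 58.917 False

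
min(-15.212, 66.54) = -15.212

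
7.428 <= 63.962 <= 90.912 True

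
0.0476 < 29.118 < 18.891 False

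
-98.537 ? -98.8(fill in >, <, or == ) >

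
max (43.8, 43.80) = 43.80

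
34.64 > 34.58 True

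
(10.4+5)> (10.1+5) True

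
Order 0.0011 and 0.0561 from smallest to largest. 0.0011, 0.0561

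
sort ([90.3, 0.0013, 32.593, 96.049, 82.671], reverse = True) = [96.049, 90.3, 82.671, 32.593, 0.0013]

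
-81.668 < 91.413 True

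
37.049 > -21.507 True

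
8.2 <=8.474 True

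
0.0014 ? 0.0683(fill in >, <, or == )<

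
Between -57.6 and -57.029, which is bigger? -57.029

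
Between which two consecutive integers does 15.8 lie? 15 and 16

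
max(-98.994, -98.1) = -98.1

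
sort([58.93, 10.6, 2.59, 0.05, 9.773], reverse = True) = [58.93, 10.6, 9.773, 2.59, 0.05]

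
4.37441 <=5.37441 True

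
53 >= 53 True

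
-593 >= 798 False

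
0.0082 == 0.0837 False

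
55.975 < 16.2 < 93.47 False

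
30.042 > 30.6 False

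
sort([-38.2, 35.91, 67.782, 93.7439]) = [-38.2, 35.91, 67.782, 93.7439]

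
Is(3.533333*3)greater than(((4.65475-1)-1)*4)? No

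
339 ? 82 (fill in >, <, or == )>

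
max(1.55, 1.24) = 1.55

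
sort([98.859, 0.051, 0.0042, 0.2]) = [0.0042, 0.051, 0.2, 98.859]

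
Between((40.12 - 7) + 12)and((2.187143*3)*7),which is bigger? ((2.187143*3)*7)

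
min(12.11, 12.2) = 12.11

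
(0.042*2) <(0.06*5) True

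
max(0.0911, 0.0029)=0.0911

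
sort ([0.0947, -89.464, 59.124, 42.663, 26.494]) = [-89.464, 0.0947, 26.494, 42.663, 59.124]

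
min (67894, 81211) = 67894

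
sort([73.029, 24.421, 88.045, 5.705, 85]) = [5.705, 24.421, 73.029, 85, 88.045]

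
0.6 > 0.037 True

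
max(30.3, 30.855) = 30.855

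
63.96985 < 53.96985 False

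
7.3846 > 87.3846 False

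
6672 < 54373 True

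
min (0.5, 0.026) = 0.026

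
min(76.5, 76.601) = 76.5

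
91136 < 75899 False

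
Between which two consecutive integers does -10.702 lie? -11 and -10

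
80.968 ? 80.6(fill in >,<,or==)>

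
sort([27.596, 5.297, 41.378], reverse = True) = [41.378, 27.596, 5.297]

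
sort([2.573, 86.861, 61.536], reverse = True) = [86.861, 61.536, 2.573]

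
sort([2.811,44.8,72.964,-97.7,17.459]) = [-97.7,2.811,17.459,44.8,72.964]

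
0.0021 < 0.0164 True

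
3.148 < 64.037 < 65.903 True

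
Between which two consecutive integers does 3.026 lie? 3 and 4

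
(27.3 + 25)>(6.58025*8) False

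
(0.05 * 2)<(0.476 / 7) False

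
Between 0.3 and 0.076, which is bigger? 0.3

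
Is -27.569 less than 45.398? Yes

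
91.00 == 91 True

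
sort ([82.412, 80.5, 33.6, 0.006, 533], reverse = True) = [533, 82.412, 80.5, 33.6, 0.006]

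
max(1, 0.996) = 1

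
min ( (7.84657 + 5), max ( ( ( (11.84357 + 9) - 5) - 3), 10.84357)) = 12.84357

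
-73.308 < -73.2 True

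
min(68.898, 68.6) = 68.6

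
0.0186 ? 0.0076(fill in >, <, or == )>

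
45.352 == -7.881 False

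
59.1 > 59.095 True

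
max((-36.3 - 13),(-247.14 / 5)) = -49.3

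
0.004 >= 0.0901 False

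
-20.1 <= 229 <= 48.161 False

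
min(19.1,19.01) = 19.01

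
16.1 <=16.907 True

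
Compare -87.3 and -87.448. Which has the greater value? -87.3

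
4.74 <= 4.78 True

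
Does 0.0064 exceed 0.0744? No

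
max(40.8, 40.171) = 40.8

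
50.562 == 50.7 False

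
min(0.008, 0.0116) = 0.008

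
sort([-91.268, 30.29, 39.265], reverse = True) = [39.265, 30.29, -91.268]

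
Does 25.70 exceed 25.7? No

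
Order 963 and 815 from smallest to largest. 815, 963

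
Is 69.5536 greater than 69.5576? No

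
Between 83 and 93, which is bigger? 93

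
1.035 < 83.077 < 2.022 False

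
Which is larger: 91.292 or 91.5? 91.5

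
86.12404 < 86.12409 True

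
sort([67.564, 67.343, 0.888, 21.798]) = [0.888, 21.798, 67.343, 67.564]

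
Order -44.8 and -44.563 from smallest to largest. -44.8, -44.563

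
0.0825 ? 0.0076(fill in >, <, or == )>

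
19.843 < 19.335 False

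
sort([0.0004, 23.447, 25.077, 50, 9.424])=[0.0004, 9.424, 23.447, 25.077, 50]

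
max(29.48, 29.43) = 29.48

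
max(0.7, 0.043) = 0.7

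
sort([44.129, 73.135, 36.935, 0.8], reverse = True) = [73.135, 44.129, 36.935, 0.8]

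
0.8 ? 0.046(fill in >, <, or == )>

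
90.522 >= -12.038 True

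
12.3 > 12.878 False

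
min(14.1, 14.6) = 14.1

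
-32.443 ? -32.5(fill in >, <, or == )>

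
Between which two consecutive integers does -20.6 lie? -21 and -20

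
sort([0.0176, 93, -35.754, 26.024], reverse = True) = [93, 26.024, 0.0176, -35.754]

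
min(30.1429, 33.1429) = 30.1429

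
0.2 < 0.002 False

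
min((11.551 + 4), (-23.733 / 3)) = -7.911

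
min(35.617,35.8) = 35.617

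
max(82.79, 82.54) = 82.79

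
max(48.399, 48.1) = 48.399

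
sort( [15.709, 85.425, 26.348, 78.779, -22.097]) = [-22.097, 15.709, 26.348, 78.779, 85.425]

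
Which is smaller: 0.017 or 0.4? 0.017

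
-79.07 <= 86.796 True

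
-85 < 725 True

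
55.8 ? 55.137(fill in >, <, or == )>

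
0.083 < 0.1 True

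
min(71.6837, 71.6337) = 71.6337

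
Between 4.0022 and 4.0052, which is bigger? 4.0052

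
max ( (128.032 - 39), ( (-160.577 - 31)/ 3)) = 89.032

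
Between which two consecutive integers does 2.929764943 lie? 2 and 3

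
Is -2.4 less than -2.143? Yes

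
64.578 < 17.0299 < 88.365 False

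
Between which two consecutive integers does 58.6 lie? 58 and 59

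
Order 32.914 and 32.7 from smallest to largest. 32.7, 32.914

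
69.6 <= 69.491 False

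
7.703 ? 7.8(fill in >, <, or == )<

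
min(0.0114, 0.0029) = 0.0029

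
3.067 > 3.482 False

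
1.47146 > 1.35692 True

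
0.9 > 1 False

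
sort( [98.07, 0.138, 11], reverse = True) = [98.07, 11, 0.138]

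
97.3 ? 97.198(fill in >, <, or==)>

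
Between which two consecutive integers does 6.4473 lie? 6 and 7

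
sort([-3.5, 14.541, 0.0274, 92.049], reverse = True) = [92.049, 14.541, 0.0274, -3.5]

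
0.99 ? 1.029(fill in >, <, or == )<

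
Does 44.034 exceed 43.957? Yes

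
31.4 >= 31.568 False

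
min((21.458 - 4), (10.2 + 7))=17.2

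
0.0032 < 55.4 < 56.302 True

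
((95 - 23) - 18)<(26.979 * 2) False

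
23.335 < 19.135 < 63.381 False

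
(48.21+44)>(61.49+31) False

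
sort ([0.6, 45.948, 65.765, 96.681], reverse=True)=[96.681, 65.765, 45.948, 0.6]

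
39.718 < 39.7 False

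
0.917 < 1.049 True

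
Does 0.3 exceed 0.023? Yes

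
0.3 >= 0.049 True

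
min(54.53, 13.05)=13.05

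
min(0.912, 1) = 0.912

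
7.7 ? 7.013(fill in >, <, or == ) >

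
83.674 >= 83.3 True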